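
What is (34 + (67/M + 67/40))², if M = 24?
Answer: 332929/225 ≈ 1479.7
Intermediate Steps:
(34 + (67/M + 67/40))² = (34 + (67/24 + 67/40))² = (34 + 67/15)² = (577/15)² = 332929/225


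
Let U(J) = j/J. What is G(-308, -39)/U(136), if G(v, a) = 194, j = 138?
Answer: 13192/69 ≈ 191.19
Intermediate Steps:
U(J) = 138/J
G(-308, -39)/U(136) = 194/((138/136)) = 194/((138*(1/136))) = 194/(69/68) = 194*(68/69) = 13192/69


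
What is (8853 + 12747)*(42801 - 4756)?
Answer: 821772000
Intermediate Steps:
(8853 + 12747)*(42801 - 4756) = 21600*38045 = 821772000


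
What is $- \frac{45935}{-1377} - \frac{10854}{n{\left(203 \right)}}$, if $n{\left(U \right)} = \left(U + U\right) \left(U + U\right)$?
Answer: $\frac{3778397851}{113489586} \approx 33.293$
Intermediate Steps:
$n{\left(U \right)} = 4 U^{2}$ ($n{\left(U \right)} = 2 U 2 U = 4 U^{2}$)
$- \frac{45935}{-1377} - \frac{10854}{n{\left(203 \right)}} = - \frac{45935}{-1377} - \frac{10854}{4 \cdot 203^{2}} = \left(-45935\right) \left(- \frac{1}{1377}\right) - \frac{10854}{4 \cdot 41209} = \frac{45935}{1377} - \frac{10854}{164836} = \frac{45935}{1377} - \frac{5427}{82418} = \frac{3778397851}{113489586}$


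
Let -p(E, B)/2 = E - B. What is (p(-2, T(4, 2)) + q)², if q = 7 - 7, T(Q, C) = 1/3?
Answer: 196/9 ≈ 21.778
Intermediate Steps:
T(Q, C) = ⅓
p(E, B) = -2*E + 2*B (p(E, B) = -2*(E - B) = -2*E + 2*B)
q = 0
(p(-2, T(4, 2)) + q)² = ((-2*(-2) + 2*(⅓)) + 0)² = ((4 + ⅔) + 0)² = (14/3 + 0)² = (14/3)² = 196/9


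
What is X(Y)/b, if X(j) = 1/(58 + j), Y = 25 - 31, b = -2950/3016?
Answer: -29/1475 ≈ -0.019661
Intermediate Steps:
b = -1475/1508 (b = -2950*1/3016 = -1475/1508 ≈ -0.97812)
Y = -6
X(Y)/b = 1/((58 - 6)*(-1475/1508)) = -1508/1475/52 = (1/52)*(-1508/1475) = -29/1475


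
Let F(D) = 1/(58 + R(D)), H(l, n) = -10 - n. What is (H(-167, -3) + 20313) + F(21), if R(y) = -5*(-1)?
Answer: 1279279/63 ≈ 20306.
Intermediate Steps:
R(y) = 5
F(D) = 1/63 (F(D) = 1/(58 + 5) = 1/63)
(H(-167, -3) + 20313) + F(21) = ((-10 - 1*(-3)) + 20313) + 1/63 = ((-10 + 3) + 20313) + 1/63 = (-7 + 20313) + 1/63 = 20306 + 1/63 = 1279279/63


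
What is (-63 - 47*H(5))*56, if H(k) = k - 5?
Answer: -3528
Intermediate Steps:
H(k) = -5 + k
(-63 - 47*H(5))*56 = (-63 - 47*(-5 + 5))*56 = (-63 - 47*0)*56 = (-63 + 0)*56 = -63*56 = -3528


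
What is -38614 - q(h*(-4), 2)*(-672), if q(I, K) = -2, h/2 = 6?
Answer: -39958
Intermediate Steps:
h = 12 (h = 2*6 = 12)
-38614 - q(h*(-4), 2)*(-672) = -38614 - (-2)*(-672) = -38614 - 1*1344 = -38614 - 1344 = -39958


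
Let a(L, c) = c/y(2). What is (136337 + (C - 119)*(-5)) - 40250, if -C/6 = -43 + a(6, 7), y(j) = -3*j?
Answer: 95357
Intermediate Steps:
a(L, c) = -c/6 (a(L, c) = c/((-3*2)) = c/(-6) = c*(-⅙) = -c/6)
C = 265 (C = -6*(-43 - ⅙*7) = -6*(-43 - 7/6) = -6*(-265/6) = 265)
(136337 + (C - 119)*(-5)) - 40250 = (136337 + (265 - 119)*(-5)) - 40250 = (136337 + 146*(-5)) - 40250 = (136337 - 730) - 40250 = 135607 - 40250 = 95357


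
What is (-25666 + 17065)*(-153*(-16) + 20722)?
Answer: -199285170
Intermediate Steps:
(-25666 + 17065)*(-153*(-16) + 20722) = -8601*(2448 + 20722) = -8601*23170 = -199285170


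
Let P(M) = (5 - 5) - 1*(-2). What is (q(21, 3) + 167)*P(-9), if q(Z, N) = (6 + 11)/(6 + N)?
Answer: 3040/9 ≈ 337.78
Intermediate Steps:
q(Z, N) = 17/(6 + N)
P(M) = 2 (P(M) = 0 + 2 = 2)
(q(21, 3) + 167)*P(-9) = (17/(6 + 3) + 167)*2 = (17/9 + 167)*2 = (1520/9)*2 = 3040/9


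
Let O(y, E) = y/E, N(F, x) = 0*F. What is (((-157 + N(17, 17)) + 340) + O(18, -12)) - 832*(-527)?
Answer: 877291/2 ≈ 4.3865e+5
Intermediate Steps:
N(F, x) = 0
(((-157 + N(17, 17)) + 340) + O(18, -12)) - 832*(-527) = (((-157 + 0) + 340) + 18/(-12)) - 832*(-527) = ((-157 + 340) + 18*(-1/12)) + 438464 = (183 - 3/2) + 438464 = 363/2 + 438464 = 877291/2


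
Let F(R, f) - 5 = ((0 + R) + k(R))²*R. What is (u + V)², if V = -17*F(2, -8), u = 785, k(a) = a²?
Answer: 274576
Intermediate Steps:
F(R, f) = 5 + R*(R + R²)² (F(R, f) = 5 + ((0 + R) + R²)²*R = 5 + (R + R²)²*R = 5 + R*(R + R²)²)
V = -1309 (V = -17*(5 + 2³*(1 + 2)²) = -17*(5 + 8*3²) = -17*(5 + 8*9) = -17*(5 + 72) = -17*77 = -1309)
(u + V)² = (785 - 1309)² = (-524)² = 274576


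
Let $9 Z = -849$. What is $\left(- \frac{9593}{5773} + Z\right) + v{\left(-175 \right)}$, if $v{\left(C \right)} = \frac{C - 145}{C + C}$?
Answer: $- \frac{57634622}{606165} \approx -95.081$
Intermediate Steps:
$Z = - \frac{283}{3}$ ($Z = \frac{1}{9} \left(-849\right) = - \frac{283}{3} \approx -94.333$)
$v{\left(C \right)} = \frac{-145 + C}{2 C}$ ($v{\left(C \right)} = \frac{C - 145}{2 C} = \left(C - 145\right) \frac{1}{2 C} = \left(-145 + C\right) \frac{1}{2 C} = \frac{-145 + C}{2 C}$)
$\left(- \frac{9593}{5773} + Z\right) + v{\left(-175 \right)} = \left(- \frac{9593}{5773} - \frac{283}{3}\right) + \frac{-145 - 175}{2 \left(-175\right)} = \left(\left(-9593\right) \frac{1}{5773} - \frac{283}{3}\right) + \frac{1}{2} \left(- \frac{1}{175}\right) \left(-320\right) = \left(- \frac{9593}{5773} - \frac{283}{3}\right) + \frac{32}{35} = - \frac{1662538}{17319} + \frac{32}{35} = - \frac{57634622}{606165}$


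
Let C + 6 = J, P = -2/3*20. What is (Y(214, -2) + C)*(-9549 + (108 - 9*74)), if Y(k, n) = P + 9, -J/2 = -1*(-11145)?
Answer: 225389469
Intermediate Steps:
J = -22290 (J = -(-2)*(-11145) = -2*11145 = -22290)
P = -40/3 (P = -2*⅓*20 = -⅔*20 = -40/3 ≈ -13.333)
Y(k, n) = -13/3 (Y(k, n) = -40/3 + 9 = -13/3)
C = -22296 (C = -6 - 22290 = -22296)
(Y(214, -2) + C)*(-9549 + (108 - 9*74)) = (-13/3 - 22296)*(-9549 + (108 - 9*74)) = -66901*(-9549 + (108 - 666))/3 = -66901*(-9549 - 558)/3 = -66901/3*(-10107) = 225389469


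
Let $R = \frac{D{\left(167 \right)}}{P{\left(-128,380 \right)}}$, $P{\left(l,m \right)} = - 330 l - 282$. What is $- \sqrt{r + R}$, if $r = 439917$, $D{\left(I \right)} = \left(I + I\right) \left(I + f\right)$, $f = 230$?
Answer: $- \frac{\sqrt{2390333025878}}{2331} \approx -663.26$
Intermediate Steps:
$P{\left(l,m \right)} = -282 - 330 l$
$D{\left(I \right)} = 2 I \left(230 + I\right)$ ($D{\left(I \right)} = \left(I + I\right) \left(I + 230\right) = 2 I \left(230 + I\right)$)
$R = \frac{66299}{20979}$ ($R = \frac{2 \cdot 167 \left(230 + 167\right)}{-282 - -42240} = \frac{2 \cdot 167 \cdot 397}{-282 + 42240} = \frac{132598}{41958} = 132598 \cdot \frac{1}{41958} = \frac{66299}{20979} \approx 3.1603$)
$- \sqrt{r + R} = - \sqrt{439917 + \frac{66299}{20979}} = - \sqrt{\frac{9229085042}{20979}} = - \frac{\sqrt{2390333025878}}{2331}$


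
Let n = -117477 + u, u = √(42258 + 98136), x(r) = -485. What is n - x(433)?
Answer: -116992 + √140394 ≈ -1.1662e+5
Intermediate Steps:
u = √140394 ≈ 374.69
n = -117477 + √140394 ≈ -1.1710e+5
n - x(433) = (-117477 + √140394) - 1*(-485) = (-117477 + √140394) + 485 = -116992 + √140394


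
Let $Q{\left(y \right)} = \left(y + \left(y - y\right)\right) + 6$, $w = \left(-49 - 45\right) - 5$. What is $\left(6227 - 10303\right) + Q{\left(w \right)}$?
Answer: $-4169$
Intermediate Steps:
$w = -99$ ($w = -94 - 5 = -99$)
$Q{\left(y \right)} = 6 + y$ ($Q{\left(y \right)} = \left(y + 0\right) + 6 = y + 6 = 6 + y$)
$\left(6227 - 10303\right) + Q{\left(w \right)} = \left(6227 - 10303\right) + \left(6 - 99\right) = -4076 - 93 = -4169$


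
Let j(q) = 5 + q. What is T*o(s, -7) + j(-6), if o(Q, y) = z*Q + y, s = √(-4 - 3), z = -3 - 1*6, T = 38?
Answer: -267 - 342*I*√7 ≈ -267.0 - 904.85*I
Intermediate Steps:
z = -9 (z = -3 - 6 = -9)
s = I*√7 (s = √(-7) = I*√7 ≈ 2.6458*I)
o(Q, y) = y - 9*Q (o(Q, y) = -9*Q + y = y - 9*Q)
T*o(s, -7) + j(-6) = 38*(-7 - 9*I*√7) + (5 - 6) = 38*(-7 - 9*I*√7) - 1 = (-266 - 342*I*√7) - 1 = -267 - 342*I*√7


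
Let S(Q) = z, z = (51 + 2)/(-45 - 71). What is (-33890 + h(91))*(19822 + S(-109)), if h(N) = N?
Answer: -77714006901/116 ≈ -6.6995e+8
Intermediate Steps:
z = -53/116 (z = 53/(-116) = 53*(-1/116) = -53/116 ≈ -0.45690)
S(Q) = -53/116
(-33890 + h(91))*(19822 + S(-109)) = (-33890 + 91)*(19822 - 53/116) = -33799*2299299/116 = -77714006901/116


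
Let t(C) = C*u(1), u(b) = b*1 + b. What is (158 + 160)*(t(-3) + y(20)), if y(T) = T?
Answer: 4452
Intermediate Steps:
u(b) = 2*b (u(b) = b + b = 2*b)
t(C) = 2*C (t(C) = C*(2*1) = C*2 = 2*C)
(158 + 160)*(t(-3) + y(20)) = (158 + 160)*(2*(-3) + 20) = 318*(-6 + 20) = 318*14 = 4452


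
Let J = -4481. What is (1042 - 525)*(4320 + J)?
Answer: -83237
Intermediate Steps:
(1042 - 525)*(4320 + J) = (1042 - 525)*(4320 - 4481) = 517*(-161) = -83237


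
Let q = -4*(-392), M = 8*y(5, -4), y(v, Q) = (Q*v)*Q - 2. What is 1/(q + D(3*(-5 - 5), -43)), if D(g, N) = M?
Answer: 1/2192 ≈ 0.00045620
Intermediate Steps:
y(v, Q) = -2 + v*Q² (y(v, Q) = v*Q² - 2 = -2 + v*Q²)
M = 624 (M = 8*(-2 + 5*(-4)²) = 8*(-2 + 5*16) = 8*(-2 + 80) = 8*78 = 624)
q = 1568
D(g, N) = 624
1/(q + D(3*(-5 - 5), -43)) = 1/(1568 + 624) = 1/2192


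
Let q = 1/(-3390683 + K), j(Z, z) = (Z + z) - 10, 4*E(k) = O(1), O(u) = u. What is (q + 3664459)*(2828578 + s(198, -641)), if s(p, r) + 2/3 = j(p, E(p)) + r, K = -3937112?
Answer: 15188388965926588508/1465559 ≈ 1.0364e+13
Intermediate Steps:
E(k) = 1/4 (E(k) = (1/4)*1 = 1/4)
j(Z, z) = -10 + Z + z
s(p, r) = -125/12 + p + r (s(p, r) = -2/3 + ((-10 + p + 1/4) + r) = -2/3 + ((-39/4 + p) + r) = -2/3 + (-39/4 + p + r) = -125/12 + p + r)
q = -1/7327795 (q = 1/(-3390683 - 3937112) = 1/(-7327795) = -1/7327795 ≈ -1.3647e-7)
(q + 3664459)*(2828578 + s(198, -641)) = (-1/7327795 + 3664459)*(2828578 + (-125/12 + 198 - 641)) = 26852404337904*(2828578 - 5441/12)/7327795 = (26852404337904/7327795)*(33937495/12) = 15188388965926588508/1465559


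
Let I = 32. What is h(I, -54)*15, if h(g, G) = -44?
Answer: -660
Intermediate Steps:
h(I, -54)*15 = -44*15 = -660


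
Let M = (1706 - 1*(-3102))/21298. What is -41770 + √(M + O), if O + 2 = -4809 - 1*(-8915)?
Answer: -41770 + 10*√4654241291/10649 ≈ -41706.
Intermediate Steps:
O = 4104 (O = -2 + (-4809 - 1*(-8915)) = -2 + (-4809 + 8915) = -2 + 4106 = 4104)
M = 2404/10649 (M = (1706 + 3102)*(1/21298) = 4808*(1/21298) = 2404/10649 ≈ 0.22575)
-41770 + √(M + O) = -41770 + √(2404/10649 + 4104) = -41770 + √(43705900/10649) = -41770 + 10*√4654241291/10649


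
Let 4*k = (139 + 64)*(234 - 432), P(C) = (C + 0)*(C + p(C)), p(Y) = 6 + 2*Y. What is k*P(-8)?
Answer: -1446984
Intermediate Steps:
P(C) = C*(6 + 3*C) (P(C) = (C + 0)*(C + (6 + 2*C)) = C*(6 + 3*C))
k = -20097/2 (k = ((139 + 64)*(234 - 432))/4 = (203*(-198))/4 = (1/4)*(-40194) = -20097/2 ≈ -10049.)
k*P(-8) = -60291*(-8)*(2 - 8)/2 = -60291*(-8)*(-6)/2 = -20097/2*144 = -1446984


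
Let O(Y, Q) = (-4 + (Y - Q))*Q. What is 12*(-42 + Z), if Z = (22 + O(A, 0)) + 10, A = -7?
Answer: -120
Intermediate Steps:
O(Y, Q) = Q*(-4 + Y - Q) (O(Y, Q) = (-4 + Y - Q)*Q = Q*(-4 + Y - Q))
Z = 32 (Z = (22 + 0*(-4 - 7 - 1*0)) + 10 = (22 + 0*(-4 - 7 + 0)) + 10 = (22 + 0*(-11)) + 10 = (22 + 0) + 10 = 22 + 10 = 32)
12*(-42 + Z) = 12*(-42 + 32) = 12*(-10) = -120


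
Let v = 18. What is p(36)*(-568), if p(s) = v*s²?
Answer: -13250304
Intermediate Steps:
p(s) = 18*s²
p(36)*(-568) = (18*36²)*(-568) = (18*1296)*(-568) = 23328*(-568) = -13250304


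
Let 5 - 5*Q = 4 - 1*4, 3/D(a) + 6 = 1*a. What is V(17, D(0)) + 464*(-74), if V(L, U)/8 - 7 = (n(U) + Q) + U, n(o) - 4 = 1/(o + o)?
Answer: -34252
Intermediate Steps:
n(o) = 4 + 1/(2*o) (n(o) = 4 + 1/(o + o) = 4 + 1/(2*o))
D(a) = 3/(-6 + a) (D(a) = 3/(-6 + 1*a) = 3/(-6 + a))
Q = 1 (Q = 1 - (4 - 1*4)/5 = 1 - (4 - 4)/5 = 1 - ⅕*0 = 1 + 0 = 1)
V(L, U) = 96 + 4/U + 8*U (V(L, U) = 56 + 8*(((4 + 1/(2*U)) + 1) + U) = 56 + 8*((5 + 1/(2*U)) + U) = 56 + 8*(5 + U + 1/(2*U)) = 56 + (40 + 4/U + 8*U) = 96 + 4/U + 8*U)
V(17, D(0)) + 464*(-74) = (96 + 4/((3/(-6 + 0))) + 8*(3/(-6 + 0))) + 464*(-74) = (96 + 4/((3/(-6))) + 8*(3/(-6))) - 34336 = (96 + 4/((3*(-⅙))) + 8*(3*(-⅙))) - 34336 = (96 + 4/(-½) + 8*(-½)) - 34336 = (96 + 4*(-2) - 4) - 34336 = (96 - 8 - 4) - 34336 = 84 - 34336 = -34252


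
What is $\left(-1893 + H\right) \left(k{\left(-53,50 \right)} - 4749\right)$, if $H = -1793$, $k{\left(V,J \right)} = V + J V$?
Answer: $27468072$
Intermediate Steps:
$\left(-1893 + H\right) \left(k{\left(-53,50 \right)} - 4749\right) = \left(-1893 - 1793\right) \left(- 53 \left(1 + 50\right) - 4749\right) = - 3686 \left(\left(-53\right) 51 - 4749\right) = - 3686 \left(-2703 - 4749\right) = \left(-3686\right) \left(-7452\right) = 27468072$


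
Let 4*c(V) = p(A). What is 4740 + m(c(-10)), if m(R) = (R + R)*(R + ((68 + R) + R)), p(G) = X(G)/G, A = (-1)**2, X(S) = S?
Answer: 38195/8 ≈ 4774.4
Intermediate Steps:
A = 1
p(G) = 1 (p(G) = G/G = 1)
c(V) = 1/4 (c(V) = (1/4)*1 = 1/4)
m(R) = 2*R*(68 + 3*R) (m(R) = (2*R)*(R + (68 + 2*R)) = (2*R)*(68 + 3*R) = 2*R*(68 + 3*R))
4740 + m(c(-10)) = 4740 + 2*(1/4)*(68 + 3*(1/4)) = 4740 + 2*(1/4)*(68 + 3/4) = 4740 + 2*(1/4)*(275/4) = 4740 + 275/8 = 38195/8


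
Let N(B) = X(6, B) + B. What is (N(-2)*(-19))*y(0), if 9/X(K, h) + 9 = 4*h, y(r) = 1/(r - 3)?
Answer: -817/51 ≈ -16.020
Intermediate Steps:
y(r) = 1/(-3 + r)
X(K, h) = 9/(-9 + 4*h)
N(B) = B + 9/(-9 + 4*B) (N(B) = 9/(-9 + 4*B) + B = B + 9/(-9 + 4*B))
(N(-2)*(-19))*y(0) = ((-2 + 9/(-9 + 4*(-2)))*(-19))/(-3 + 0) = ((-2 + 9/(-9 - 8))*(-19))/(-3) = ((-2 + 9/(-17))*(-19))*(-⅓) = ((-2 + 9*(-1/17))*(-19))*(-⅓) = ((-2 - 9/17)*(-19))*(-⅓) = -43/17*(-19)*(-⅓) = (817/17)*(-⅓) = -817/51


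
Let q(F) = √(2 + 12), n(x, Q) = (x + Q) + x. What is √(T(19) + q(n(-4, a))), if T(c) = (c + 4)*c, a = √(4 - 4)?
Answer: √(437 + √14) ≈ 20.994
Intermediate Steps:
a = 0 (a = √0 = 0)
n(x, Q) = Q + 2*x (n(x, Q) = (Q + x) + x = Q + 2*x)
T(c) = c*(4 + c) (T(c) = (4 + c)*c = c*(4 + c))
q(F) = √14
√(T(19) + q(n(-4, a))) = √(19*(4 + 19) + √14) = √(19*23 + √14) = √(437 + √14)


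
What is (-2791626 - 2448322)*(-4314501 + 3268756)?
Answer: 5479649421260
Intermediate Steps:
(-2791626 - 2448322)*(-4314501 + 3268756) = -5239948*(-1045745) = 5479649421260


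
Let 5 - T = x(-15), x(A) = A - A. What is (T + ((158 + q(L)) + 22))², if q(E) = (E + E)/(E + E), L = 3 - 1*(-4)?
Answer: 34596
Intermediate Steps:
L = 7 (L = 3 + 4 = 7)
q(E) = 1 (q(E) = (2*E)/((2*E)) = (2*E)*(1/(2*E)) = 1)
x(A) = 0
T = 5 (T = 5 - 1*0 = 5 + 0 = 5)
(T + ((158 + q(L)) + 22))² = (5 + ((158 + 1) + 22))² = (5 + (159 + 22))² = (5 + 181)² = 186² = 34596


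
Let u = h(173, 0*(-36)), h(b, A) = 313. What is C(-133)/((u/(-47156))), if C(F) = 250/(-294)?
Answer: 5894500/46011 ≈ 128.11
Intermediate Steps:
u = 313
C(F) = -125/147 (C(F) = 250*(-1/294) = -125/147)
C(-133)/((u/(-47156))) = -125/(147*(313/(-47156))) = -125/(147*(313*(-1/47156))) = -125/(147*(-313/47156)) = -125/147*(-47156/313) = 5894500/46011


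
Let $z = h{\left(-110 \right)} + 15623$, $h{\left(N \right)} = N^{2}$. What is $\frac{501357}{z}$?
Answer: $\frac{167119}{9241} \approx 18.085$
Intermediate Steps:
$z = 27723$ ($z = \left(-110\right)^{2} + 15623 = 12100 + 15623 = 27723$)
$\frac{501357}{z} = \frac{501357}{27723} = 501357 \cdot \frac{1}{27723} = \frac{167119}{9241}$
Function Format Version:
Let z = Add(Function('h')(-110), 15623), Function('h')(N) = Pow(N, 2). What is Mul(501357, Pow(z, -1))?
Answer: Rational(167119, 9241) ≈ 18.085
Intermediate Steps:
z = 27723 (z = Add(Pow(-110, 2), 15623) = Add(12100, 15623) = 27723)
Mul(501357, Pow(z, -1)) = Mul(501357, Pow(27723, -1)) = Mul(501357, Rational(1, 27723)) = Rational(167119, 9241)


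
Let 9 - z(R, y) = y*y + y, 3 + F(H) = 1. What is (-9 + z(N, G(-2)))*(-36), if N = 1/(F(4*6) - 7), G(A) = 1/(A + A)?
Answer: -27/4 ≈ -6.7500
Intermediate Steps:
F(H) = -2 (F(H) = -3 + 1 = -2)
G(A) = 1/(2*A)
N = -⅑ (N = 1/(-2 - 7) = 1/(-9) = -⅑ ≈ -0.11111)
z(R, y) = 9 - y - y² (z(R, y) = 9 - (y*y + y) = 9 - (y² + y) = 9 - (y + y²) = 9 + (-y - y²) = 9 - y - y²)
(-9 + z(N, G(-2)))*(-36) = (-9 + (9 - 1/(2*(-2)) - ((½)/(-2))²))*(-36) = (-9 + (9 - (-1)/(2*2) - ((½)*(-½))²))*(-36) = (-9 + (9 - 1*(-¼) - (-¼)²))*(-36) = (-9 + (9 + ¼ - 1*1/16))*(-36) = (-9 + (9 + ¼ - 1/16))*(-36) = (-9 + 147/16)*(-36) = (3/16)*(-36) = -27/4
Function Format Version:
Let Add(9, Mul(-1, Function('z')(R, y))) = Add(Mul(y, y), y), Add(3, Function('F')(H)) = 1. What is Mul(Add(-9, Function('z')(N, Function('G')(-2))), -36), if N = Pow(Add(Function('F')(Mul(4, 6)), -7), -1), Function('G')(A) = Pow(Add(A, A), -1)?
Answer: Rational(-27, 4) ≈ -6.7500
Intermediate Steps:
Function('F')(H) = -2 (Function('F')(H) = Add(-3, 1) = -2)
Function('G')(A) = Mul(Rational(1, 2), Pow(A, -1)) (Function('G')(A) = Pow(Mul(2, A), -1) = Mul(Rational(1, 2), Pow(A, -1)))
N = Rational(-1, 9) (N = Pow(Add(-2, -7), -1) = Pow(-9, -1) = Rational(-1, 9) ≈ -0.11111)
Function('z')(R, y) = Add(9, Mul(-1, y), Mul(-1, Pow(y, 2))) (Function('z')(R, y) = Add(9, Mul(-1, Add(Mul(y, y), y))) = Add(9, Mul(-1, Add(Pow(y, 2), y))) = Add(9, Mul(-1, Add(y, Pow(y, 2)))) = Add(9, Add(Mul(-1, y), Mul(-1, Pow(y, 2)))) = Add(9, Mul(-1, y), Mul(-1, Pow(y, 2))))
Mul(Add(-9, Function('z')(N, Function('G')(-2))), -36) = Mul(Add(-9, Add(9, Mul(-1, Mul(Rational(1, 2), Pow(-2, -1))), Mul(-1, Pow(Mul(Rational(1, 2), Pow(-2, -1)), 2)))), -36) = Mul(Add(-9, Add(9, Mul(-1, Mul(Rational(1, 2), Rational(-1, 2))), Mul(-1, Pow(Mul(Rational(1, 2), Rational(-1, 2)), 2)))), -36) = Mul(Add(-9, Add(9, Mul(-1, Rational(-1, 4)), Mul(-1, Pow(Rational(-1, 4), 2)))), -36) = Mul(Add(-9, Add(9, Rational(1, 4), Mul(-1, Rational(1, 16)))), -36) = Mul(Add(-9, Add(9, Rational(1, 4), Rational(-1, 16))), -36) = Mul(Add(-9, Rational(147, 16)), -36) = Mul(Rational(3, 16), -36) = Rational(-27, 4)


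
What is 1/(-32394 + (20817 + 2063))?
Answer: -1/9514 ≈ -0.00010511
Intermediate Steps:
1/(-32394 + (20817 + 2063)) = 1/(-32394 + 22880) = 1/(-9514) = -1/9514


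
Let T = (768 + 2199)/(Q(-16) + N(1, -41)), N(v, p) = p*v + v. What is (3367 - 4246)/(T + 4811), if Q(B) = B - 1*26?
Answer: -72078/391535 ≈ -0.18409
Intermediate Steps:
N(v, p) = v + p*v
Q(B) = -26 + B (Q(B) = B - 26 = -26 + B)
T = -2967/82 (T = (768 + 2199)/((-26 - 16) + 1*(1 - 41)) = 2967/(-42 + 1*(-40)) = 2967/(-42 - 40) = 2967/(-82) = 2967*(-1/82) = -2967/82 ≈ -36.183)
(3367 - 4246)/(T + 4811) = (3367 - 4246)/(-2967/82 + 4811) = -879/391535/82 = -879*82/391535 = -72078/391535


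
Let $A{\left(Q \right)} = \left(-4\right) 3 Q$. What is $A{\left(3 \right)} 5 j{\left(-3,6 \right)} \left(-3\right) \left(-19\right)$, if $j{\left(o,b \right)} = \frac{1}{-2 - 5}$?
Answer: $\frac{10260}{7} \approx 1465.7$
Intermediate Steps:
$j{\left(o,b \right)} = - \frac{1}{7}$ ($j{\left(o,b \right)} = \frac{1}{-7} = - \frac{1}{7}$)
$A{\left(Q \right)} = - 12 Q$
$A{\left(3 \right)} 5 j{\left(-3,6 \right)} \left(-3\right) \left(-19\right) = \left(-12\right) 3 \cdot 5 \left(- \frac{1}{7}\right) \left(-3\right) \left(-19\right) = - 36 \left(\left(- \frac{5}{7}\right) \left(-3\right)\right) \left(-19\right) = \left(-36\right) \frac{15}{7} \left(-19\right) = \left(- \frac{540}{7}\right) \left(-19\right) = \frac{10260}{7}$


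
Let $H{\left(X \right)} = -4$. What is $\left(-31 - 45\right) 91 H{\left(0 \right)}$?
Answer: $27664$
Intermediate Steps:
$\left(-31 - 45\right) 91 H{\left(0 \right)} = \left(-31 - 45\right) 91 \left(-4\right) = \left(-76\right) 91 \left(-4\right) = \left(-6916\right) \left(-4\right) = 27664$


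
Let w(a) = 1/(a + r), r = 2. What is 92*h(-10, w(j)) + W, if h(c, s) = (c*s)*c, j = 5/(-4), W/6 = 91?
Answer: 38438/3 ≈ 12813.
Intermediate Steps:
W = 546 (W = 6*91 = 546)
j = -5/4 (j = 5*(-¼) = -5/4 ≈ -1.2500)
w(a) = 1/(2 + a) (w(a) = 1/(a + 2) = 1/(2 + a))
h(c, s) = s*c²
92*h(-10, w(j)) + W = 92*((-10)²/(2 - 5/4)) + 546 = 92*(100/(¾)) + 546 = 92*((4/3)*100) + 546 = 92*(400/3) + 546 = 36800/3 + 546 = 38438/3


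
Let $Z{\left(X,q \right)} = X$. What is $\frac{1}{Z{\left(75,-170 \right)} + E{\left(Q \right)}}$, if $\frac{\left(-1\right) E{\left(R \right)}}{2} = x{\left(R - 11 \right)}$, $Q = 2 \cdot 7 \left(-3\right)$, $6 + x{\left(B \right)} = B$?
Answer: $\frac{1}{193} \approx 0.0051813$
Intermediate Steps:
$x{\left(B \right)} = -6 + B$
$Q = -42$ ($Q = 14 \left(-3\right) = -42$)
$E{\left(R \right)} = 34 - 2 R$ ($E{\left(R \right)} = - 2 \left(-6 + \left(R - 11\right)\right) = - 2 \left(-6 + \left(-11 + R\right)\right) = - 2 \left(-17 + R\right) = 34 - 2 R$)
$\frac{1}{Z{\left(75,-170 \right)} + E{\left(Q \right)}} = \frac{1}{75 + \left(34 - -84\right)} = \frac{1}{75 + \left(34 + 84\right)} = \frac{1}{75 + 118} = \frac{1}{193}$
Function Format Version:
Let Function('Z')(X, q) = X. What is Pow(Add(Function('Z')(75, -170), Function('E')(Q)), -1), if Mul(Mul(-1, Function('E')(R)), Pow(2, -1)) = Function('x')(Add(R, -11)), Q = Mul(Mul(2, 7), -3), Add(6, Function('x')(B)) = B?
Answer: Rational(1, 193) ≈ 0.0051813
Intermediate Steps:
Function('x')(B) = Add(-6, B)
Q = -42 (Q = Mul(14, -3) = -42)
Function('E')(R) = Add(34, Mul(-2, R)) (Function('E')(R) = Mul(-2, Add(-6, Add(R, -11))) = Mul(-2, Add(-6, Add(-11, R))) = Mul(-2, Add(-17, R)) = Add(34, Mul(-2, R)))
Pow(Add(Function('Z')(75, -170), Function('E')(Q)), -1) = Pow(Add(75, Add(34, Mul(-2, -42))), -1) = Pow(Add(75, Add(34, 84)), -1) = Pow(Add(75, 118), -1) = Pow(193, -1) = Rational(1, 193)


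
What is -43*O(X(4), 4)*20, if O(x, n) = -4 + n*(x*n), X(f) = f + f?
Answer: -106640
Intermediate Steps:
X(f) = 2*f
O(x, n) = -4 + x*n² (O(x, n) = -4 + n*(n*x) = -4 + x*n²)
-43*O(X(4), 4)*20 = -43*(-4 + (2*4)*4²)*20 = -43*(-4 + 8*16)*20 = -43*(-4 + 128)*20 = -43*124*20 = -5332*20 = -106640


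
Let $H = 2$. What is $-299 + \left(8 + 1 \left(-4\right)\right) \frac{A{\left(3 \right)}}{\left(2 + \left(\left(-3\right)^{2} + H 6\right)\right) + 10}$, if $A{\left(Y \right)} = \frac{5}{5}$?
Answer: $- \frac{9863}{33} \approx -298.88$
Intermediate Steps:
$A{\left(Y \right)} = 1$ ($A{\left(Y \right)} = 5 \cdot \frac{1}{5} = 1$)
$-299 + \left(8 + 1 \left(-4\right)\right) \frac{A{\left(3 \right)}}{\left(2 + \left(\left(-3\right)^{2} + H 6\right)\right) + 10} = -299 + \left(8 + 1 \left(-4\right)\right) \frac{1}{\left(2 + \left(\left(-3\right)^{2} + 2 \cdot 6\right)\right) + 10} \cdot 1 = -299 + \left(8 - 4\right) \frac{1}{\left(2 + \left(9 + 12\right)\right) + 10} \cdot 1 = -299 + 4 \frac{1}{\left(2 + 21\right) + 10} \cdot 1 = -299 + 4 \frac{1}{23 + 10} \cdot 1 = -299 + 4 \cdot \frac{1}{33} \cdot 1 = -299 + 4 \cdot \frac{1}{33} = -299 + \frac{4}{33} = - \frac{9863}{33}$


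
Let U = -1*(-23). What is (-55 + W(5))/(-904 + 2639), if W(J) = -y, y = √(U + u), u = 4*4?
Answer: -11/347 - √39/1735 ≈ -0.035300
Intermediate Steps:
u = 16
U = 23
y = √39 (y = √(23 + 16) = √39 ≈ 6.2450)
W(J) = -√39
(-55 + W(5))/(-904 + 2639) = (-55 - √39)/(-904 + 2639) = (-55 - √39)/1735 = (-55 - √39)*(1/1735) = -11/347 - √39/1735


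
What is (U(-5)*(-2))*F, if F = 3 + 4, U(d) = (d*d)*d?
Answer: 1750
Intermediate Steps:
U(d) = d**3 (U(d) = d**2*d = d**3)
F = 7
(U(-5)*(-2))*F = ((-5)**3*(-2))*7 = -125*(-2)*7 = 250*7 = 1750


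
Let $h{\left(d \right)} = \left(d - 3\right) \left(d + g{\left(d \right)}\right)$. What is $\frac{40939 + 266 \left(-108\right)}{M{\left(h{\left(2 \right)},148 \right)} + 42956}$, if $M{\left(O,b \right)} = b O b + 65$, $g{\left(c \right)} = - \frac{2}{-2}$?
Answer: $- \frac{12211}{22691} \approx -0.53814$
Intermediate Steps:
$g{\left(c \right)} = 1$ ($g{\left(c \right)} = \left(-2\right) \left(- \frac{1}{2}\right) = 1$)
$h{\left(d \right)} = \left(1 + d\right) \left(-3 + d\right)$ ($h{\left(d \right)} = \left(d - 3\right) \left(d + 1\right) = \left(-3 + d\right) \left(1 + d\right) = \left(1 + d\right) \left(-3 + d\right)$)
$M{\left(O,b \right)} = 65 + O b^{2}$ ($M{\left(O,b \right)} = O b b + 65 = O b^{2} + 65 = 65 + O b^{2}$)
$\frac{40939 + 266 \left(-108\right)}{M{\left(h{\left(2 \right)},148 \right)} + 42956} = \frac{40939 + 266 \left(-108\right)}{\left(65 + \left(-3 + 2^{2} - 4\right) 148^{2}\right) + 42956} = \frac{40939 - 28728}{\left(65 + \left(-3 + 4 - 4\right) 21904\right) + 42956} = \frac{12211}{\left(65 - 65712\right) + 42956} = \frac{12211}{-65647 + 42956} = \frac{12211}{-22691} = 12211 \left(- \frac{1}{22691}\right) = - \frac{12211}{22691}$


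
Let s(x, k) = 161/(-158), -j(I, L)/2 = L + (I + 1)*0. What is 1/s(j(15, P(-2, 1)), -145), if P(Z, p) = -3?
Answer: -158/161 ≈ -0.98137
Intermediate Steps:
j(I, L) = -2*L (j(I, L) = -2*(L + (I + 1)*0) = -2*(L + (1 + I)*0) = -2*(L + 0) = -2*L)
s(x, k) = -161/158 (s(x, k) = 161*(-1/158) = -161/158)
1/s(j(15, P(-2, 1)), -145) = 1/(-161/158) = -158/161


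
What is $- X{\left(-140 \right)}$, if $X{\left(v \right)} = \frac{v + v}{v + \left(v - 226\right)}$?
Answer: $- \frac{140}{253} \approx -0.55336$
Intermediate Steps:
$X{\left(v \right)} = \frac{2 v}{-226 + 2 v}$ ($X{\left(v \right)} = \frac{2 v}{v + \left(-226 + v\right)} = \frac{2 v}{-226 + 2 v}$)
$- X{\left(-140 \right)} = - \frac{-140}{-113 - 140} = - \frac{-140}{-253} = - \frac{\left(-140\right) \left(-1\right)}{253} = \left(-1\right) \frac{140}{253} = - \frac{140}{253}$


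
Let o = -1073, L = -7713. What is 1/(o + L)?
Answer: -1/8786 ≈ -0.00011382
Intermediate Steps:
1/(o + L) = 1/(-1073 - 7713) = 1/(-8786) = -1/8786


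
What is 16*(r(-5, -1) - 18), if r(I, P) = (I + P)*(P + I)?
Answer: 288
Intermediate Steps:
r(I, P) = (I + P)**2 (r(I, P) = (I + P)*(I + P) = (I + P)**2)
16*(r(-5, -1) - 18) = 16*((-5 - 1)**2 - 18) = 16*((-6)**2 - 18) = 16*(36 - 18) = 16*18 = 288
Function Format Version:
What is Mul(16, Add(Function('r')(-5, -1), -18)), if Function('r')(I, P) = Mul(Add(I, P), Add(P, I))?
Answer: 288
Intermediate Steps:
Function('r')(I, P) = Pow(Add(I, P), 2) (Function('r')(I, P) = Mul(Add(I, P), Add(I, P)) = Pow(Add(I, P), 2))
Mul(16, Add(Function('r')(-5, -1), -18)) = Mul(16, Add(Pow(Add(-5, -1), 2), -18)) = Mul(16, Add(Pow(-6, 2), -18)) = Mul(16, Add(36, -18)) = Mul(16, 18) = 288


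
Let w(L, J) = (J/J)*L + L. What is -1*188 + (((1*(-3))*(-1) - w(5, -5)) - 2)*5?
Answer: -233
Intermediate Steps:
w(L, J) = 2*L (w(L, J) = 1*L + L = L + L = 2*L)
-1*188 + (((1*(-3))*(-1) - w(5, -5)) - 2)*5 = -1*188 + (((1*(-3))*(-1) - 2*5) - 2)*5 = -188 + ((-3*(-1) - 1*10) - 2)*5 = -188 + ((3 - 10) - 2)*5 = -188 + (-7 - 2)*5 = -188 - 9*5 = -188 - 45 = -233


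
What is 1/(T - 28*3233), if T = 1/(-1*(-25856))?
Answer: -25856/2340588543 ≈ -1.1047e-5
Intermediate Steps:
T = 1/25856 ≈ 3.8676e-5
1/(T - 28*3233) = 1/(1/25856 - 28*3233) = 1/(1/25856 - 90524) = 1/(-2340588543/25856) = -25856/2340588543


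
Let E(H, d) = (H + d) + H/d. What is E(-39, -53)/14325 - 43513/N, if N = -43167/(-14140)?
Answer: -155710491596093/10924488525 ≈ -14253.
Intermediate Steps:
E(H, d) = H + d + H/d
N = 43167/14140 (N = -43167*(-1/14140) = 43167/14140 ≈ 3.0528)
E(-39, -53)/14325 - 43513/N = (-39 - 53 - 39/(-53))/14325 - 43513/43167/14140 = (-39 - 53 - 39*(-1/53))*(1/14325) - 43513*14140/43167 = (-39 - 53 + 39/53)*(1/14325) - 615273820/43167 = -4837/53*1/14325 - 615273820/43167 = -4837/759225 - 615273820/43167 = -155710491596093/10924488525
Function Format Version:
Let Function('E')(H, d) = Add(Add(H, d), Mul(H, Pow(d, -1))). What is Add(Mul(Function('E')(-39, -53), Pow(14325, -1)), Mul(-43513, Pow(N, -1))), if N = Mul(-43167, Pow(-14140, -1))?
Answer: Rational(-155710491596093, 10924488525) ≈ -14253.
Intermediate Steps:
Function('E')(H, d) = Add(H, d, Mul(H, Pow(d, -1)))
N = Rational(43167, 14140) (N = Mul(-43167, Rational(-1, 14140)) = Rational(43167, 14140) ≈ 3.0528)
Add(Mul(Function('E')(-39, -53), Pow(14325, -1)), Mul(-43513, Pow(N, -1))) = Add(Mul(Add(-39, -53, Mul(-39, Pow(-53, -1))), Pow(14325, -1)), Mul(-43513, Pow(Rational(43167, 14140), -1))) = Add(Mul(Add(-39, -53, Mul(-39, Rational(-1, 53))), Rational(1, 14325)), Mul(-43513, Rational(14140, 43167))) = Add(Mul(Add(-39, -53, Rational(39, 53)), Rational(1, 14325)), Rational(-615273820, 43167)) = Add(Mul(Rational(-4837, 53), Rational(1, 14325)), Rational(-615273820, 43167)) = Add(Rational(-4837, 759225), Rational(-615273820, 43167)) = Rational(-155710491596093, 10924488525)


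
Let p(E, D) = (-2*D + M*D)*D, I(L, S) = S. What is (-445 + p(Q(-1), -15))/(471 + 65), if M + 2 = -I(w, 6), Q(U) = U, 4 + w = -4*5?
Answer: -2695/536 ≈ -5.0280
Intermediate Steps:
w = -24 (w = -4 - 4*5 = -4 - 20 = -24)
M = -8 (M = -2 - 1*6 = -2 - 6 = -8)
p(E, D) = -10*D² (p(E, D) = (-2*D - 8*D)*D = (-10*D)*D = -10*D²)
(-445 + p(Q(-1), -15))/(471 + 65) = (-445 - 10*(-15)²)/(471 + 65) = (-445 - 10*225)/536 = (-445 - 2250)*(1/536) = -2695*1/536 = -2695/536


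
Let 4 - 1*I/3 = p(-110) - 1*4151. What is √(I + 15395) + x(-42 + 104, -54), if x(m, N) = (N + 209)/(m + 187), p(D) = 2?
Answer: 155/249 + √27854 ≈ 167.52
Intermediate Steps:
I = 12459 (I = 12 - 3*(2 - 1*4151) = 12 - 3*(2 - 4151) = 12 - 3*(-4149) = 12 + 12447 = 12459)
x(m, N) = (209 + N)/(187 + m)
√(I + 15395) + x(-42 + 104, -54) = √(12459 + 15395) + (209 - 54)/(187 + (-42 + 104)) = √27854 + 155/(187 + 62) = √27854 + 155/249 = 155/249 + √27854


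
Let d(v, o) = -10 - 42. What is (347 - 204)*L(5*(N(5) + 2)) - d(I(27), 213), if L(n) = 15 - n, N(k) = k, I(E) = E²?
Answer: -2808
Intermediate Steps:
d(v, o) = -52
(347 - 204)*L(5*(N(5) + 2)) - d(I(27), 213) = (347 - 204)*(15 - 5*(5 + 2)) - 1*(-52) = 143*(15 - 5*7) + 52 = 143*(15 - 1*35) + 52 = 143*(15 - 35) + 52 = 143*(-20) + 52 = -2860 + 52 = -2808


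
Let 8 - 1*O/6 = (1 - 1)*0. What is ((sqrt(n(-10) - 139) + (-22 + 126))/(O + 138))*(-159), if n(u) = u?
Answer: -2756/31 - 53*I*sqrt(149)/62 ≈ -88.903 - 10.435*I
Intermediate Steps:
O = 48 (O = 48 - 6*(1 - 1)*0 = 48 - 0*0 = 48 - 6*0 = 48 + 0 = 48)
((sqrt(n(-10) - 139) + (-22 + 126))/(O + 138))*(-159) = ((sqrt(-10 - 139) + (-22 + 126))/(48 + 138))*(-159) = ((sqrt(-149) + 104)/186)*(-159) = ((I*sqrt(149) + 104)*(1/186))*(-159) = ((104 + I*sqrt(149))*(1/186))*(-159) = (52/93 + I*sqrt(149)/186)*(-159) = -2756/31 - 53*I*sqrt(149)/62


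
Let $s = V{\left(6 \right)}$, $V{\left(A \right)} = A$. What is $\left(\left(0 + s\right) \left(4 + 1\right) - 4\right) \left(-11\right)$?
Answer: $-286$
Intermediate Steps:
$s = 6$
$\left(\left(0 + s\right) \left(4 + 1\right) - 4\right) \left(-11\right) = \left(\left(0 + 6\right) \left(4 + 1\right) - 4\right) \left(-11\right) = \left(6 \cdot 5 - 4\right) \left(-11\right) = \left(30 - 4\right) \left(-11\right) = 26 \left(-11\right) = -286$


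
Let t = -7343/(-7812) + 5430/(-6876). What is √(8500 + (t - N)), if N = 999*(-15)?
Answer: √29640530079569/35526 ≈ 153.25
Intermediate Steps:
N = -14985
t = 32029/213156 (t = -7343*(-1/7812) + 5430*(-1/6876) = 1049/1116 - 905/1146 = 32029/213156 ≈ 0.15026)
√(8500 + (t - N)) = √(8500 + (32029/213156 - 1*(-14985))) = √(8500 + (32029/213156 + 14985)) = √(8500 + 3194174689/213156) = √(5006000689/213156) = √29640530079569/35526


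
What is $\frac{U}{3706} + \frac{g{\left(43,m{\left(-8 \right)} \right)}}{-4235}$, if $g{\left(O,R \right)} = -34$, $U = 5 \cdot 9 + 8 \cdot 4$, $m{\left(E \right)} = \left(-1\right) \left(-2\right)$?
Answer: $\frac{452099}{15694910} \approx 0.028805$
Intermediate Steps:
$m{\left(E \right)} = 2$
$U = 77$ ($U = 45 + 32 = 77$)
$\frac{U}{3706} + \frac{g{\left(43,m{\left(-8 \right)} \right)}}{-4235} = \frac{77}{3706} - \frac{34}{-4235} = 77 \cdot \frac{1}{3706} - - \frac{34}{4235} = \frac{77}{3706} + \frac{34}{4235} = \frac{452099}{15694910}$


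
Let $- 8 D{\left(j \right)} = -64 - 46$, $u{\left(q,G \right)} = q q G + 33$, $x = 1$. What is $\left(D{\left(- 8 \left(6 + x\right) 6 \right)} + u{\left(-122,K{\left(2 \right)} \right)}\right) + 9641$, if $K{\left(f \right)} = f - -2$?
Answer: $\frac{276895}{4} \approx 69224.0$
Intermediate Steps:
$K{\left(f \right)} = 2 + f$ ($K{\left(f \right)} = f + 2 = 2 + f$)
$u{\left(q,G \right)} = 33 + G q^{2}$ ($u{\left(q,G \right)} = q^{2} G + 33 = G q^{2} + 33 = 33 + G q^{2}$)
$D{\left(j \right)} = \frac{55}{4}$ ($D{\left(j \right)} = - \frac{-64 - 46}{8} = \left(- \frac{1}{8}\right) \left(-110\right) = \frac{55}{4}$)
$\left(D{\left(- 8 \left(6 + x\right) 6 \right)} + u{\left(-122,K{\left(2 \right)} \right)}\right) + 9641 = \left(\frac{55}{4} + \left(33 + \left(2 + 2\right) \left(-122\right)^{2}\right)\right) + 9641 = \left(\frac{55}{4} + \left(33 + 4 \cdot 14884\right)\right) + 9641 = \left(\frac{55}{4} + \left(33 + 59536\right)\right) + 9641 = \left(\frac{55}{4} + 59569\right) + 9641 = \frac{238331}{4} + 9641 = \frac{276895}{4}$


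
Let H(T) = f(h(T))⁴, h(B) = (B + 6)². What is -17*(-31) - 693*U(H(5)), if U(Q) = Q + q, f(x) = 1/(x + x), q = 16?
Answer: -3292864206959/311794736 ≈ -10561.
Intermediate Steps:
h(B) = (6 + B)²
f(x) = 1/(2*x)
H(T) = 1/(16*(6 + T)⁸) (H(T) = (1/(2*((6 + T)²)))⁴ = (1/(2*(6 + T)²))⁴ = 1/(16*(6 + T)⁸))
U(Q) = 16 + Q (U(Q) = Q + 16 = 16 + Q)
-17*(-31) - 693*U(H(5)) = -17*(-31) - 693*(16 + 1/(16*(6 + 5)⁸)) = 527 - 693*(16 + (1/16)/11⁸) = 527 - 693*(16 + (1/16)*(1/214358881)) = 527 - 693*(16 + 1/3429742096) = 527 - 693*54875873537/3429742096 = 527 - 3457180032831/311794736 = -3292864206959/311794736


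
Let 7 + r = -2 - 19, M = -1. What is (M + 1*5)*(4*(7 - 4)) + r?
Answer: 20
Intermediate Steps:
r = -28 (r = -7 + (-2 - 19) = -7 - 21 = -28)
(M + 1*5)*(4*(7 - 4)) + r = (-1 + 1*5)*(4*(7 - 4)) - 28 = (-1 + 5)*(4*3) - 28 = 4*12 - 28 = 48 - 28 = 20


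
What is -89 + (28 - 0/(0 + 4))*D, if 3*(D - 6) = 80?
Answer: 2477/3 ≈ 825.67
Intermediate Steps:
D = 98/3 (D = 6 + (⅓)*80 = 6 + 80/3 = 98/3 ≈ 32.667)
-89 + (28 - 0/(0 + 4))*D = -89 + (28 - 0/(0 + 4))*(98/3) = -89 + (28 - 0/4)*(98/3) = -89 + (28 - 1*0)*(98/3) = -89 + (28 + 0)*(98/3) = -89 + 28*(98/3) = -89 + 2744/3 = 2477/3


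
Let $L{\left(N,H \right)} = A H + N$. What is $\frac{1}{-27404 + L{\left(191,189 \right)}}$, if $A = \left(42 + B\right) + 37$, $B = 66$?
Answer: $\frac{1}{192} \approx 0.0052083$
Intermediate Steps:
$A = 145$ ($A = \left(42 + 66\right) + 37 = 108 + 37 = 145$)
$L{\left(N,H \right)} = N + 145 H$ ($L{\left(N,H \right)} = 145 H + N = N + 145 H$)
$\frac{1}{-27404 + L{\left(191,189 \right)}} = \frac{1}{-27404 + \left(191 + 145 \cdot 189\right)} = \frac{1}{-27404 + \left(191 + 27405\right)} = \frac{1}{-27404 + 27596} = \frac{1}{192}$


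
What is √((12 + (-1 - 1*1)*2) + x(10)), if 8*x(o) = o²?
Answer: √82/2 ≈ 4.5277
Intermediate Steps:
x(o) = o²/8
√((12 + (-1 - 1*1)*2) + x(10)) = √((12 + (-1 - 1*1)*2) + (⅛)*10²) = √((12 + (-1 - 1)*2) + (⅛)*100) = √((12 - 2*2) + 25/2) = √((12 - 4) + 25/2) = √(8 + 25/2) = √(41/2) = √82/2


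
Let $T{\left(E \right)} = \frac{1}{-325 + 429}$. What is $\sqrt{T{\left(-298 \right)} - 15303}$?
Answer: $\frac{i \sqrt{41379286}}{52} \approx 123.71 i$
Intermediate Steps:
$T{\left(E \right)} = \frac{1}{104}$
$\sqrt{T{\left(-298 \right)} - 15303} = \sqrt{\frac{1}{104} - 15303} = \sqrt{- \frac{1591511}{104}} = \frac{i \sqrt{41379286}}{52}$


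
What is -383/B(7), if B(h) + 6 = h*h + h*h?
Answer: -383/92 ≈ -4.1630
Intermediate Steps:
B(h) = -6 + 2*h**2 (B(h) = -6 + (h*h + h*h) = -6 + (h**2 + h**2) = -6 + 2*h**2)
-383/B(7) = -383/(-6 + 2*7**2) = -383/(-6 + 2*49) = -383/(-6 + 98) = -383/92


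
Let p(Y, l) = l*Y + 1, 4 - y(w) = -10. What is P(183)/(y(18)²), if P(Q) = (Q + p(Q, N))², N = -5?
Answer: 534361/196 ≈ 2726.3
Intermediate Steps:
y(w) = 14 (y(w) = 4 - 1*(-10) = 4 + 10 = 14)
p(Y, l) = 1 + Y*l (p(Y, l) = Y*l + 1 = 1 + Y*l)
P(Q) = (1 - 4*Q)² (P(Q) = (Q + (1 + Q*(-5)))² = (Q + (1 - 5*Q))² = (1 - 4*Q)²)
P(183)/(y(18)²) = (1 - 4*183)²/(14²) = (1 - 732)²/196 = (-731)²*(1/196) = 534361*(1/196) = 534361/196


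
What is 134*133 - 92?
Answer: 17730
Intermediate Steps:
134*133 - 92 = 17822 - 92 = 17730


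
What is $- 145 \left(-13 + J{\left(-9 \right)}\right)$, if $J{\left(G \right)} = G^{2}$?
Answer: $-9860$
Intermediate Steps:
$- 145 \left(-13 + J{\left(-9 \right)}\right) = - 145 \left(-13 + \left(-9\right)^{2}\right) = - 145 \left(-13 + 81\right) = \left(-145\right) 68 = -9860$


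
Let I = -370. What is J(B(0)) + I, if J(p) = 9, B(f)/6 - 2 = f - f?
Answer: -361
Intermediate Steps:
B(f) = 12 (B(f) = 12 + 6*(f - f) = 12 + 6*0 = 12 + 0 = 12)
J(B(0)) + I = 9 - 370 = -361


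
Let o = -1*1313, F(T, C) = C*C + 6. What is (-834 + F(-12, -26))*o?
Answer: 199576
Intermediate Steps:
F(T, C) = 6 + C² (F(T, C) = C² + 6 = 6 + C²)
o = -1313
(-834 + F(-12, -26))*o = (-834 + (6 + (-26)²))*(-1313) = (-834 + (6 + 676))*(-1313) = (-834 + 682)*(-1313) = -152*(-1313) = 199576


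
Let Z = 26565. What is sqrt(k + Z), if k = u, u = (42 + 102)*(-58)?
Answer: sqrt(18213) ≈ 134.96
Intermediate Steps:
u = -8352 (u = 144*(-58) = -8352)
k = -8352
sqrt(k + Z) = sqrt(-8352 + 26565) = sqrt(18213)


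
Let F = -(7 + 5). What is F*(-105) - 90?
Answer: 1170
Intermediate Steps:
F = -12 (F = -1*12 = -12)
F*(-105) - 90 = -12*(-105) - 90 = 1260 - 90 = 1170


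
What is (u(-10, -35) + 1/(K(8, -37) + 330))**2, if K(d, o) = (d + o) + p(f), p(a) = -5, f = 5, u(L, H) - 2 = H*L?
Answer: 10856181249/87616 ≈ 1.2391e+5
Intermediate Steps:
u(L, H) = 2 + H*L
K(d, o) = -5 + d + o (K(d, o) = (d + o) - 5 = -5 + d + o)
(u(-10, -35) + 1/(K(8, -37) + 330))**2 = ((2 - 35*(-10)) + 1/((-5 + 8 - 37) + 330))**2 = ((2 + 350) + 1/(-34 + 330))**2 = (352 + 1/296)**2 = (104193/296)**2 = 10856181249/87616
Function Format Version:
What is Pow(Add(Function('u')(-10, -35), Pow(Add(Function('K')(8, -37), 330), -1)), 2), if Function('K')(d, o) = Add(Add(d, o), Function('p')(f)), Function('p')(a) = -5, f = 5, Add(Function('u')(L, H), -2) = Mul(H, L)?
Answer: Rational(10856181249, 87616) ≈ 1.2391e+5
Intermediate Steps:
Function('u')(L, H) = Add(2, Mul(H, L))
Function('K')(d, o) = Add(-5, d, o) (Function('K')(d, o) = Add(Add(d, o), -5) = Add(-5, d, o))
Pow(Add(Function('u')(-10, -35), Pow(Add(Function('K')(8, -37), 330), -1)), 2) = Pow(Add(Add(2, Mul(-35, -10)), Pow(Add(Add(-5, 8, -37), 330), -1)), 2) = Pow(Add(Add(2, 350), Pow(Add(-34, 330), -1)), 2) = Pow(Add(352, Pow(296, -1)), 2) = Pow(Add(352, Rational(1, 296)), 2) = Pow(Rational(104193, 296), 2) = Rational(10856181249, 87616)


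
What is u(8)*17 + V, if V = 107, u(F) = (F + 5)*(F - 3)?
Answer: 1212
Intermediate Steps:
u(F) = (-3 + F)*(5 + F) (u(F) = (5 + F)*(-3 + F) = (-3 + F)*(5 + F))
u(8)*17 + V = (-15 + 8² + 2*8)*17 + 107 = (-15 + 64 + 16)*17 + 107 = 65*17 + 107 = 1105 + 107 = 1212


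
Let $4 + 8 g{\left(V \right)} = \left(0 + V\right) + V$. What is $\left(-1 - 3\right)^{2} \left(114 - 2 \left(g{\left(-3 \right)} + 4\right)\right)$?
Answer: $1736$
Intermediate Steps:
$g{\left(V \right)} = - \frac{1}{2} + \frac{V}{4}$ ($g{\left(V \right)} = - \frac{1}{2} + \frac{\left(0 + V\right) + V}{8} = - \frac{1}{2} + \frac{V + V}{8} = - \frac{1}{2} + \frac{2 V}{8} = - \frac{1}{2} + \frac{V}{4}$)
$\left(-1 - 3\right)^{2} \left(114 - 2 \left(g{\left(-3 \right)} + 4\right)\right) = \left(-1 - 3\right)^{2} \left(114 - 2 \left(\left(- \frac{1}{2} + \frac{1}{4} \left(-3\right)\right) + 4\right)\right) = \left(-4\right)^{2} \left(114 - 2 \left(\left(- \frac{1}{2} - \frac{3}{4}\right) + 4\right)\right) = 16 \left(114 - 2 \left(- \frac{5}{4} + 4\right)\right) = 16 \left(114 - \frac{11}{2}\right) = 16 \cdot \frac{217}{2} = 1736$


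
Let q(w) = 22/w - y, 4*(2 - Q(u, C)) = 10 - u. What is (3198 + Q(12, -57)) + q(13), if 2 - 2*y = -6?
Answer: 83153/26 ≈ 3198.2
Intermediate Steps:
y = 4 (y = 1 - ½*(-6) = 1 + 3 = 4)
Q(u, C) = -½ + u/4 (Q(u, C) = 2 - (10 - u)/4 = 2 + (-5/2 + u/4) = -½ + u/4)
q(w) = -4 + 22/w (q(w) = 22/w - 1*4 = 22/w - 4 = -4 + 22/w)
(3198 + Q(12, -57)) + q(13) = (3198 + (-½ + (¼)*12)) + (-4 + 22/13) = (3198 + (-½ + 3)) + (-4 + 22*(1/13)) = (3198 + 5/2) + (-4 + 22/13) = 6401/2 - 30/13 = 83153/26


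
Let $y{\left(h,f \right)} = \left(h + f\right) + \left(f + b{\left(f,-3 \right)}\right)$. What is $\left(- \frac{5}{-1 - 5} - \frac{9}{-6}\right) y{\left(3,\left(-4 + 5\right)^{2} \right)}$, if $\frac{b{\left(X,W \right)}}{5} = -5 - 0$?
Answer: $- \frac{140}{3} \approx -46.667$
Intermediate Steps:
$b{\left(X,W \right)} = -25$ ($b{\left(X,W \right)} = 5 \left(-5 - 0\right) = 5 \left(-5 + 0\right) = 5 \left(-5\right) = -25$)
$y{\left(h,f \right)} = -25 + h + 2 f$ ($y{\left(h,f \right)} = \left(h + f\right) + \left(f - 25\right) = \left(f + h\right) + \left(-25 + f\right) = -25 + h + 2 f$)
$\left(- \frac{5}{-1 - 5} - \frac{9}{-6}\right) y{\left(3,\left(-4 + 5\right)^{2} \right)} = \left(- \frac{5}{-1 - 5} - \frac{9}{-6}\right) \left(-25 + 3 + 2 \left(-4 + 5\right)^{2}\right) = \left(- \frac{5}{-6} - - \frac{3}{2}\right) \left(-25 + 3 + 2 \cdot 1^{2}\right) = \left(\left(-5\right) \left(- \frac{1}{6}\right) + \frac{3}{2}\right) \left(-25 + 3 + 2 \cdot 1\right) = \left(\frac{5}{6} + \frac{3}{2}\right) \left(-25 + 3 + 2\right) = \frac{7}{3} \left(-20\right) = - \frac{140}{3}$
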